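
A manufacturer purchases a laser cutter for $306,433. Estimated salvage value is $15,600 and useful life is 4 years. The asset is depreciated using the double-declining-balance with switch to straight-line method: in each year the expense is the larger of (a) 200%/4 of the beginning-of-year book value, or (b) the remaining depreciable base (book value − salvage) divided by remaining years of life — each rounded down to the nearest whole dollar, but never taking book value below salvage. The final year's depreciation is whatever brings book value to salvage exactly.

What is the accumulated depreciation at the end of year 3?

$268,128

Depreciable base = $306,433 − $15,600 = $290,833.
Year 1: DB = ⌊$306,433 × 200%/4⌋ = $153,216; SL = ⌊$290,833/4⌋ = $72,708 → take DB $153,216. Book value $153,217.
Year 2: DB = ⌊$153,217 × 200%/4⌋ = $76,608; SL = ⌊$137,617/3⌋ = $45,872 → take DB $76,608. Book value $76,609.
Year 3: DB = ⌊$76,609 × 200%/4⌋ = $38,304; SL = ⌊$61,009/2⌋ = $30,504 → take DB $38,304. Book value $38,305.
Accumulated through year 3 = $306,433 − $38,305 = $268,128.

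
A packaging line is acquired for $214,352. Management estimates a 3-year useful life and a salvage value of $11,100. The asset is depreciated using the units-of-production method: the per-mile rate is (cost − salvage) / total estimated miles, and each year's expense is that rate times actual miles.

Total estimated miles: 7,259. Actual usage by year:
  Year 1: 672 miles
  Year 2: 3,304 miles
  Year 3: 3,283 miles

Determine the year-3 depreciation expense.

$91,924

Depreciable base = $214,352 − $11,100 = $203,252.
Rate = $203,252 / 7,259 miles = $28 per mile.
Year 1: 672 × $28 = $18,816. Book value $195,536.
Year 2: 3,304 × $28 = $92,512. Book value $103,024.
Year 3: 3,283 × $28 = $91,924. Book value $11,100.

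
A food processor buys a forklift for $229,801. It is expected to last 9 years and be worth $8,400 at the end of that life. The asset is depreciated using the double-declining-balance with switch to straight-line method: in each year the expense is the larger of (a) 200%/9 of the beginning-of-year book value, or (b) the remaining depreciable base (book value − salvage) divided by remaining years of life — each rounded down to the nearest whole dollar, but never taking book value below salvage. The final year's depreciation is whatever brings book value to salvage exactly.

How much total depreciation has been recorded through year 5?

Depreciable base = $229,801 − $8,400 = $221,401.
Year 1: DB = ⌊$229,801 × 200%/9⌋ = $51,066; SL = ⌊$221,401/9⌋ = $24,600 → take DB $51,066. Book value $178,735.
Year 2: DB = ⌊$178,735 × 200%/9⌋ = $39,718; SL = ⌊$170,335/8⌋ = $21,291 → take DB $39,718. Book value $139,017.
Year 3: DB = ⌊$139,017 × 200%/9⌋ = $30,892; SL = ⌊$130,617/7⌋ = $18,659 → take DB $30,892. Book value $108,125.
Year 4: DB = ⌊$108,125 × 200%/9⌋ = $24,027; SL = ⌊$99,725/6⌋ = $16,620 → take DB $24,027. Book value $84,098.
Year 5: DB = ⌊$84,098 × 200%/9⌋ = $18,688; SL = ⌊$75,698/5⌋ = $15,139 → take DB $18,688. Book value $65,410.
Accumulated through year 5 = $229,801 − $65,410 = $164,391.

$164,391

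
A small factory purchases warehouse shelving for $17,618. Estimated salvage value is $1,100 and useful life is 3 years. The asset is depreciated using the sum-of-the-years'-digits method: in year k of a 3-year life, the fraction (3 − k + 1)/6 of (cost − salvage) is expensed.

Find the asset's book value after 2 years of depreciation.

Depreciable base = $17,618 − $1,100 = $16,518.
Sum of the years' digits = 3+2+1 = 6.
Year 1: $16,518 × 3/6 = $8,259. Book value $9,359.
Year 2: $16,518 × 2/6 = $5,506. Book value $3,853.

$3,853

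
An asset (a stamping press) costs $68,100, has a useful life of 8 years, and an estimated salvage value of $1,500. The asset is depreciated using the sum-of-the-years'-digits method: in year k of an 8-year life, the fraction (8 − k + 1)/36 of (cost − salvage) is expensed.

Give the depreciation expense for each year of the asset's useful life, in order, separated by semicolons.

$14,800; $12,950; $11,100; $9,250; $7,400; $5,550; $3,700; $1,850

Depreciable base = $68,100 − $1,500 = $66,600.
Sum of the years' digits = 8+7+6+5+4+3+2+1 = 36.
Year 1: $66,600 × 8/36 = $14,800. Book value $53,300.
Year 2: $66,600 × 7/36 = $12,950. Book value $40,350.
Year 3: $66,600 × 6/36 = $11,100. Book value $29,250.
Year 4: $66,600 × 5/36 = $9,250. Book value $20,000.
Year 5: $66,600 × 4/36 = $7,400. Book value $12,600.
Year 6: $66,600 × 3/36 = $5,550. Book value $7,050.
Year 7: $66,600 × 2/36 = $3,700. Book value $3,350.
Year 8: $66,600 × 1/36 = $1,850. Book value $1,500.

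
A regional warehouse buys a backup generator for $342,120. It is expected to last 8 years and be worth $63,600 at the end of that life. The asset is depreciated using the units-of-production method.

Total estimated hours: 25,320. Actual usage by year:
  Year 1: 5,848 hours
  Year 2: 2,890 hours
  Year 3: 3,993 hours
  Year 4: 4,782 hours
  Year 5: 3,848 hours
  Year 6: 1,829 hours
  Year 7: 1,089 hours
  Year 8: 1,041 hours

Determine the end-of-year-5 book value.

$107,149

Depreciable base = $342,120 − $63,600 = $278,520.
Rate = $278,520 / 25,320 hours = $11 per hour.
Year 1: 5,848 × $11 = $64,328. Book value $277,792.
Year 2: 2,890 × $11 = $31,790. Book value $246,002.
Year 3: 3,993 × $11 = $43,923. Book value $202,079.
Year 4: 4,782 × $11 = $52,602. Book value $149,477.
Year 5: 3,848 × $11 = $42,328. Book value $107,149.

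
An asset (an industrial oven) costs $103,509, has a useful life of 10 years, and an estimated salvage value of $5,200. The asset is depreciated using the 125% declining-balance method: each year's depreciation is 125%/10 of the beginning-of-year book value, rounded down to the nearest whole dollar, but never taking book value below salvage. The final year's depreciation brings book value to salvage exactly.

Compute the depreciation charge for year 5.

$7,584

Depreciable base = $103,509 − $5,200 = $98,309.
Year 1: ⌊$103,509 × 125%/10⌋ = $12,938. Book value $90,571.
Year 2: ⌊$90,571 × 125%/10⌋ = $11,321. Book value $79,250.
Year 3: ⌊$79,250 × 125%/10⌋ = $9,906. Book value $69,344.
Year 4: ⌊$69,344 × 125%/10⌋ = $8,668. Book value $60,676.
Year 5: ⌊$60,676 × 125%/10⌋ = $7,584. Book value $53,092.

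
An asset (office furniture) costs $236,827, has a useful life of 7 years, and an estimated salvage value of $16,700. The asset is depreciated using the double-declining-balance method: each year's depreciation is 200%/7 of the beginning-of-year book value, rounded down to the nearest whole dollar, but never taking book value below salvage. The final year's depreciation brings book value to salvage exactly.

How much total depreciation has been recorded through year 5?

$192,792

Depreciable base = $236,827 − $16,700 = $220,127.
Year 1: ⌊$236,827 × 200%/7⌋ = $67,664. Book value $169,163.
Year 2: ⌊$169,163 × 200%/7⌋ = $48,332. Book value $120,831.
Year 3: ⌊$120,831 × 200%/7⌋ = $34,523. Book value $86,308.
Year 4: ⌊$86,308 × 200%/7⌋ = $24,659. Book value $61,649.
Year 5: ⌊$61,649 × 200%/7⌋ = $17,614. Book value $44,035.
Accumulated through year 5 = $236,827 − $44,035 = $192,792.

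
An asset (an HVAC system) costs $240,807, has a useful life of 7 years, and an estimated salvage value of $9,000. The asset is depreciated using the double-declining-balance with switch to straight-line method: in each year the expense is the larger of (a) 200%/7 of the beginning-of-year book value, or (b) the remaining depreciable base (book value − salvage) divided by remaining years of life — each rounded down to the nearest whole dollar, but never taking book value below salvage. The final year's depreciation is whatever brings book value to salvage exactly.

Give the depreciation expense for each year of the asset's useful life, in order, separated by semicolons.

Depreciable base = $240,807 − $9,000 = $231,807.
Year 1: DB = ⌊$240,807 × 200%/7⌋ = $68,802; SL = ⌊$231,807/7⌋ = $33,115 → take DB $68,802. Book value $172,005.
Year 2: DB = ⌊$172,005 × 200%/7⌋ = $49,144; SL = ⌊$163,005/6⌋ = $27,167 → take DB $49,144. Book value $122,861.
Year 3: DB = ⌊$122,861 × 200%/7⌋ = $35,103; SL = ⌊$113,861/5⌋ = $22,772 → take DB $35,103. Book value $87,758.
Year 4: DB = ⌊$87,758 × 200%/7⌋ = $25,073; SL = ⌊$78,758/4⌋ = $19,689 → take DB $25,073. Book value $62,685.
Year 5: DB = ⌊$62,685 × 200%/7⌋ = $17,910; SL = ⌊$53,685/3⌋ = $17,895 → take DB $17,910. Book value $44,775.
Year 6: DB = ⌊$44,775 × 200%/7⌋ = $12,792; SL = ⌊$35,775/2⌋ = $17,887 → take SL $17,887. Book value $26,888.
Year 7 (final): $26,888 − $9,000 = $17,888. Book value $9,000.

$68,802; $49,144; $35,103; $25,073; $17,910; $17,887; $17,888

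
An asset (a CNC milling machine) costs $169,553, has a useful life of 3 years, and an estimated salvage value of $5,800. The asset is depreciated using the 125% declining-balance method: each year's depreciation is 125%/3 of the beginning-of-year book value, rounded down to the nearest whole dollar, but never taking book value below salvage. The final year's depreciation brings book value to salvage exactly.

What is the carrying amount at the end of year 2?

$57,696

Depreciable base = $169,553 − $5,800 = $163,753.
Year 1: ⌊$169,553 × 125%/3⌋ = $70,647. Book value $98,906.
Year 2: ⌊$98,906 × 125%/3⌋ = $41,210. Book value $57,696.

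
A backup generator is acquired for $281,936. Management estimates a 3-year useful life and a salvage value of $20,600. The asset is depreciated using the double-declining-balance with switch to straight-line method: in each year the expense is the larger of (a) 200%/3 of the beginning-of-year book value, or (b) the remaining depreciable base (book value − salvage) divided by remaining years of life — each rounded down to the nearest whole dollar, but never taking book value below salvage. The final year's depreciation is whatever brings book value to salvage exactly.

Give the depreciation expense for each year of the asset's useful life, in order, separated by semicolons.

$187,957; $62,652; $10,727

Depreciable base = $281,936 − $20,600 = $261,336.
Year 1: DB = ⌊$281,936 × 200%/3⌋ = $187,957; SL = ⌊$261,336/3⌋ = $87,112 → take DB $187,957. Book value $93,979.
Year 2: DB = ⌊$93,979 × 200%/3⌋ = $62,652; SL = ⌊$73,379/2⌋ = $36,689 → take DB $62,652. Book value $31,327.
Year 3 (final): $31,327 − $20,600 = $10,727. Book value $20,600.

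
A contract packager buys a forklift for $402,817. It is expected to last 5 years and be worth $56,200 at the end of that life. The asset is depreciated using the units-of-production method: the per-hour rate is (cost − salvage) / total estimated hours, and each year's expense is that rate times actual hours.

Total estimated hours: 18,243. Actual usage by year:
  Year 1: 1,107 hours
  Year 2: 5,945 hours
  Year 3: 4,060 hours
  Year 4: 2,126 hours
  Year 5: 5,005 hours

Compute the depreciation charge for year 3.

Depreciable base = $402,817 − $56,200 = $346,617.
Rate = $346,617 / 18,243 hours = $19 per hour.
Year 1: 1,107 × $19 = $21,033. Book value $381,784.
Year 2: 5,945 × $19 = $112,955. Book value $268,829.
Year 3: 4,060 × $19 = $77,140. Book value $191,689.

$77,140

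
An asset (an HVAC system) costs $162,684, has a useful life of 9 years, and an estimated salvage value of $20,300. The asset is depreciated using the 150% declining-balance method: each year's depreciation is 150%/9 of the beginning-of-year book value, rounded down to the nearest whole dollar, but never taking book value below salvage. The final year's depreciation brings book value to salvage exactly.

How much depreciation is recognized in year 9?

Depreciable base = $162,684 − $20,300 = $142,384.
Year 1: ⌊$162,684 × 150%/9⌋ = $27,114. Book value $135,570.
Year 2: ⌊$135,570 × 150%/9⌋ = $22,595. Book value $112,975.
Year 3: ⌊$112,975 × 150%/9⌋ = $18,829. Book value $94,146.
Year 4: ⌊$94,146 × 150%/9⌋ = $15,691. Book value $78,455.
Year 5: ⌊$78,455 × 150%/9⌋ = $13,075. Book value $65,380.
Year 6: ⌊$65,380 × 150%/9⌋ = $10,896. Book value $54,484.
Year 7: ⌊$54,484 × 150%/9⌋ = $9,080. Book value $45,404.
Year 8: ⌊$45,404 × 150%/9⌋ = $7,567. Book value $37,837.
Year 9 (final): $37,837 − $20,300 = $17,537. Book value $20,300.

$17,537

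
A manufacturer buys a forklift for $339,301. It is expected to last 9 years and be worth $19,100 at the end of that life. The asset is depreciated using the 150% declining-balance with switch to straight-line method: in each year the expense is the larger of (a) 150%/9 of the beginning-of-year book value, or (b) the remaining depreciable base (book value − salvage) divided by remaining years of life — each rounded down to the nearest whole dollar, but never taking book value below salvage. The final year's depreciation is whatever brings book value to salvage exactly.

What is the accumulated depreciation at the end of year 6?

Depreciable base = $339,301 − $19,100 = $320,201.
Year 1: DB = ⌊$339,301 × 150%/9⌋ = $56,550; SL = ⌊$320,201/9⌋ = $35,577 → take DB $56,550. Book value $282,751.
Year 2: DB = ⌊$282,751 × 150%/9⌋ = $47,125; SL = ⌊$263,651/8⌋ = $32,956 → take DB $47,125. Book value $235,626.
Year 3: DB = ⌊$235,626 × 150%/9⌋ = $39,271; SL = ⌊$216,526/7⌋ = $30,932 → take DB $39,271. Book value $196,355.
Year 4: DB = ⌊$196,355 × 150%/9⌋ = $32,725; SL = ⌊$177,255/6⌋ = $29,542 → take DB $32,725. Book value $163,630.
Year 5: DB = ⌊$163,630 × 150%/9⌋ = $27,271; SL = ⌊$144,530/5⌋ = $28,906 → take SL $28,906. Book value $134,724.
Year 6: DB = ⌊$134,724 × 150%/9⌋ = $22,454; SL = ⌊$115,624/4⌋ = $28,906 → take SL $28,906. Book value $105,818.
Accumulated through year 6 = $339,301 − $105,818 = $233,483.

$233,483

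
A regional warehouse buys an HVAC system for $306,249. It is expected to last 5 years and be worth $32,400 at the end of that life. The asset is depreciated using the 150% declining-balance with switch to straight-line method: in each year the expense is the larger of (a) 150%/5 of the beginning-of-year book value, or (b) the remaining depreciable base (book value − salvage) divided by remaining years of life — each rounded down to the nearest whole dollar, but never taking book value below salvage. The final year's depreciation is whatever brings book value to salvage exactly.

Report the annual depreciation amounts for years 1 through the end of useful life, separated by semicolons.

Depreciable base = $306,249 − $32,400 = $273,849.
Year 1: DB = ⌊$306,249 × 150%/5⌋ = $91,874; SL = ⌊$273,849/5⌋ = $54,769 → take DB $91,874. Book value $214,375.
Year 2: DB = ⌊$214,375 × 150%/5⌋ = $64,312; SL = ⌊$181,975/4⌋ = $45,493 → take DB $64,312. Book value $150,063.
Year 3: DB = ⌊$150,063 × 150%/5⌋ = $45,018; SL = ⌊$117,663/3⌋ = $39,221 → take DB $45,018. Book value $105,045.
Year 4: DB = ⌊$105,045 × 150%/5⌋ = $31,513; SL = ⌊$72,645/2⌋ = $36,322 → take SL $36,322. Book value $68,723.
Year 5 (final): $68,723 − $32,400 = $36,323. Book value $32,400.

$91,874; $64,312; $45,018; $36,322; $36,323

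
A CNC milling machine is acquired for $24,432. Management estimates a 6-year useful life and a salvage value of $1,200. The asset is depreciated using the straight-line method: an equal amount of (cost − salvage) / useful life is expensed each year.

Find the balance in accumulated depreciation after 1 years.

Depreciable base = $24,432 − $1,200 = $23,232.
Annual expense = $23,232 / 6 = $3,872.
End of year 1: book value $20,560.
Accumulated through year 1 = $24,432 − $20,560 = $3,872.

$3,872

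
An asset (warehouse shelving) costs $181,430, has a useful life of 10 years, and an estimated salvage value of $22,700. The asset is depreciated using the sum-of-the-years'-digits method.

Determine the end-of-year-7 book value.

$40,016

Depreciable base = $181,430 − $22,700 = $158,730.
Sum of the years' digits = 10+9+8+7+6+5+4+3+2+1 = 55.
Year 1: $158,730 × 10/55 = $28,860. Book value $152,570.
Year 2: $158,730 × 9/55 = $25,974. Book value $126,596.
Year 3: $158,730 × 8/55 = $23,088. Book value $103,508.
Year 4: $158,730 × 7/55 = $20,202. Book value $83,306.
Year 5: $158,730 × 6/55 = $17,316. Book value $65,990.
Year 6: $158,730 × 5/55 = $14,430. Book value $51,560.
Year 7: $158,730 × 4/55 = $11,544. Book value $40,016.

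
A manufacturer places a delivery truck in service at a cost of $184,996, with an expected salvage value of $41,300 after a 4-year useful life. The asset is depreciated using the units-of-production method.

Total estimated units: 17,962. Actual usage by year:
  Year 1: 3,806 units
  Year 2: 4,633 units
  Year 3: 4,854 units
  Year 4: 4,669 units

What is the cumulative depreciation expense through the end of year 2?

Depreciable base = $184,996 − $41,300 = $143,696.
Rate = $143,696 / 17,962 units = $8 per unit.
Year 1: 3,806 × $8 = $30,448. Book value $154,548.
Year 2: 4,633 × $8 = $37,064. Book value $117,484.
Accumulated through year 2 = $184,996 − $117,484 = $67,512.

$67,512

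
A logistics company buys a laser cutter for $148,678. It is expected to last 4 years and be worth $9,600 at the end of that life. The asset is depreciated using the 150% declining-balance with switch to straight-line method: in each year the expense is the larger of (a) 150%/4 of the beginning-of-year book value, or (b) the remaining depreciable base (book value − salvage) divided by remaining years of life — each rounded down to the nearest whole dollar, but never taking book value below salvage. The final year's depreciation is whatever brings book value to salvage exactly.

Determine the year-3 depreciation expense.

$24,239

Depreciable base = $148,678 − $9,600 = $139,078.
Year 1: DB = ⌊$148,678 × 150%/4⌋ = $55,754; SL = ⌊$139,078/4⌋ = $34,769 → take DB $55,754. Book value $92,924.
Year 2: DB = ⌊$92,924 × 150%/4⌋ = $34,846; SL = ⌊$83,324/3⌋ = $27,774 → take DB $34,846. Book value $58,078.
Year 3: DB = ⌊$58,078 × 150%/4⌋ = $21,779; SL = ⌊$48,478/2⌋ = $24,239 → take SL $24,239. Book value $33,839.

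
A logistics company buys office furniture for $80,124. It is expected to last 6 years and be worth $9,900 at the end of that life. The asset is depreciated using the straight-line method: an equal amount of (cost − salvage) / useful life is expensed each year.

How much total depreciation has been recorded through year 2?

Depreciable base = $80,124 − $9,900 = $70,224.
Annual expense = $70,224 / 6 = $11,704.
End of year 1: book value $68,420.
End of year 2: book value $56,716.
Accumulated through year 2 = $80,124 − $56,716 = $23,408.

$23,408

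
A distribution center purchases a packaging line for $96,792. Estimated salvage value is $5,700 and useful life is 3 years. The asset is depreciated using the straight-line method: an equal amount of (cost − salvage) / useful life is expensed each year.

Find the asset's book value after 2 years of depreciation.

Depreciable base = $96,792 − $5,700 = $91,092.
Annual expense = $91,092 / 3 = $30,364.
End of year 1: book value $66,428.
End of year 2: book value $36,064.

$36,064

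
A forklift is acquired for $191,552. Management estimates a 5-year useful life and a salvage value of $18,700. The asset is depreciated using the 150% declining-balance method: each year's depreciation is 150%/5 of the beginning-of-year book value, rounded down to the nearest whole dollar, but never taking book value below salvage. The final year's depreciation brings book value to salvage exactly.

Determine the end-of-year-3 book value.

$65,703

Depreciable base = $191,552 − $18,700 = $172,852.
Year 1: ⌊$191,552 × 150%/5⌋ = $57,465. Book value $134,087.
Year 2: ⌊$134,087 × 150%/5⌋ = $40,226. Book value $93,861.
Year 3: ⌊$93,861 × 150%/5⌋ = $28,158. Book value $65,703.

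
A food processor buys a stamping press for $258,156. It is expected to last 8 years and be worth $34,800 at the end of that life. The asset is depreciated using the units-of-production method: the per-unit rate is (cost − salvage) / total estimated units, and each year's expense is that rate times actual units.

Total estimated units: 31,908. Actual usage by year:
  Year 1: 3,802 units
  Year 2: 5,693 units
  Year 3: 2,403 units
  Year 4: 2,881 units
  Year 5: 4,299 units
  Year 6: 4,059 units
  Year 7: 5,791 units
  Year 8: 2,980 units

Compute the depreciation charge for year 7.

$40,537

Depreciable base = $258,156 − $34,800 = $223,356.
Rate = $223,356 / 31,908 units = $7 per unit.
Year 1: 3,802 × $7 = $26,614. Book value $231,542.
Year 2: 5,693 × $7 = $39,851. Book value $191,691.
Year 3: 2,403 × $7 = $16,821. Book value $174,870.
Year 4: 2,881 × $7 = $20,167. Book value $154,703.
Year 5: 4,299 × $7 = $30,093. Book value $124,610.
Year 6: 4,059 × $7 = $28,413. Book value $96,197.
Year 7: 5,791 × $7 = $40,537. Book value $55,660.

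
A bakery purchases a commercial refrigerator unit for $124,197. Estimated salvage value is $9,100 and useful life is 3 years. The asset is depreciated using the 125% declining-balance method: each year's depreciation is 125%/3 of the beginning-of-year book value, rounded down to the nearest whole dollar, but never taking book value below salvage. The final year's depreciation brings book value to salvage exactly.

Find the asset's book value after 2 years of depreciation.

$42,262

Depreciable base = $124,197 − $9,100 = $115,097.
Year 1: ⌊$124,197 × 125%/3⌋ = $51,748. Book value $72,449.
Year 2: ⌊$72,449 × 125%/3⌋ = $30,187. Book value $42,262.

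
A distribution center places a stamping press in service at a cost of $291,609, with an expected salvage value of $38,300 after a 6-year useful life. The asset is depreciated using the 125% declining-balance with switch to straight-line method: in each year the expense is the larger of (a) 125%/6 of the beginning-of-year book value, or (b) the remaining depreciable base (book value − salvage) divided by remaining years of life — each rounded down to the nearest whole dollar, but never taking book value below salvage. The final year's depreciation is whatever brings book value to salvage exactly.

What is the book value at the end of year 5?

$73,763

Depreciable base = $291,609 − $38,300 = $253,309.
Year 1: DB = ⌊$291,609 × 125%/6⌋ = $60,751; SL = ⌊$253,309/6⌋ = $42,218 → take DB $60,751. Book value $230,858.
Year 2: DB = ⌊$230,858 × 125%/6⌋ = $48,095; SL = ⌊$192,558/5⌋ = $38,511 → take DB $48,095. Book value $182,763.
Year 3: DB = ⌊$182,763 × 125%/6⌋ = $38,075; SL = ⌊$144,463/4⌋ = $36,115 → take DB $38,075. Book value $144,688.
Year 4: DB = ⌊$144,688 × 125%/6⌋ = $30,143; SL = ⌊$106,388/3⌋ = $35,462 → take SL $35,462. Book value $109,226.
Year 5: DB = ⌊$109,226 × 125%/6⌋ = $22,755; SL = ⌊$70,926/2⌋ = $35,463 → take SL $35,463. Book value $73,763.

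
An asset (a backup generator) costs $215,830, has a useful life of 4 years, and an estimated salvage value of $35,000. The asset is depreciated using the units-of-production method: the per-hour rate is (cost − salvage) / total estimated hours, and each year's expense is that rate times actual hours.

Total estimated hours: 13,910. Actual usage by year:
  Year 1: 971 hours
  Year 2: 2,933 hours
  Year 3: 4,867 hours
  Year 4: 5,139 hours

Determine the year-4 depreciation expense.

Depreciable base = $215,830 − $35,000 = $180,830.
Rate = $180,830 / 13,910 hours = $13 per hour.
Year 1: 971 × $13 = $12,623. Book value $203,207.
Year 2: 2,933 × $13 = $38,129. Book value $165,078.
Year 3: 4,867 × $13 = $63,271. Book value $101,807.
Year 4: 5,139 × $13 = $66,807. Book value $35,000.

$66,807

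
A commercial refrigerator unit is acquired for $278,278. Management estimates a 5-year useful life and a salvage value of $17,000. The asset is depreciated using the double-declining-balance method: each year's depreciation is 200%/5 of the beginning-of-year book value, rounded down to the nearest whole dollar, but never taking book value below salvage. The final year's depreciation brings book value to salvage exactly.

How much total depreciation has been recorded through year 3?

$218,169

Depreciable base = $278,278 − $17,000 = $261,278.
Year 1: ⌊$278,278 × 200%/5⌋ = $111,311. Book value $166,967.
Year 2: ⌊$166,967 × 200%/5⌋ = $66,786. Book value $100,181.
Year 3: ⌊$100,181 × 200%/5⌋ = $40,072. Book value $60,109.
Accumulated through year 3 = $278,278 − $60,109 = $218,169.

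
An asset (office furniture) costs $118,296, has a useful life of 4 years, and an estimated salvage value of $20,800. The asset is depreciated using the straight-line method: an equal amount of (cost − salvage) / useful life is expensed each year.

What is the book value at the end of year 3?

Depreciable base = $118,296 − $20,800 = $97,496.
Annual expense = $97,496 / 4 = $24,374.
End of year 1: book value $93,922.
End of year 2: book value $69,548.
End of year 3: book value $45,174.

$45,174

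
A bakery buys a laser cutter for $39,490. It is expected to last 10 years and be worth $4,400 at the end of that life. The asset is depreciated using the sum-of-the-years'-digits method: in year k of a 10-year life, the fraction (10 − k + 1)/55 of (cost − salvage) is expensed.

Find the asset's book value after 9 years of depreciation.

$5,038

Depreciable base = $39,490 − $4,400 = $35,090.
Sum of the years' digits = 10+9+8+7+6+5+4+3+2+1 = 55.
Year 1: $35,090 × 10/55 = $6,380. Book value $33,110.
Year 2: $35,090 × 9/55 = $5,742. Book value $27,368.
Year 3: $35,090 × 8/55 = $5,104. Book value $22,264.
Year 4: $35,090 × 7/55 = $4,466. Book value $17,798.
Year 5: $35,090 × 6/55 = $3,828. Book value $13,970.
Year 6: $35,090 × 5/55 = $3,190. Book value $10,780.
Year 7: $35,090 × 4/55 = $2,552. Book value $8,228.
Year 8: $35,090 × 3/55 = $1,914. Book value $6,314.
Year 9: $35,090 × 2/55 = $1,276. Book value $5,038.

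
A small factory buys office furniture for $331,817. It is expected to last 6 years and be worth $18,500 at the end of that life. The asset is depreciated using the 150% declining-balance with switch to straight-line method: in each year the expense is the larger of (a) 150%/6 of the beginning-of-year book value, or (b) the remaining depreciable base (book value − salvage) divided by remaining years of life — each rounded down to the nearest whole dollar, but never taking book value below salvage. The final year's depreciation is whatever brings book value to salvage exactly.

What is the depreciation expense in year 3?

Depreciable base = $331,817 − $18,500 = $313,317.
Year 1: DB = ⌊$331,817 × 150%/6⌋ = $82,954; SL = ⌊$313,317/6⌋ = $52,219 → take DB $82,954. Book value $248,863.
Year 2: DB = ⌊$248,863 × 150%/6⌋ = $62,215; SL = ⌊$230,363/5⌋ = $46,072 → take DB $62,215. Book value $186,648.
Year 3: DB = ⌊$186,648 × 150%/6⌋ = $46,662; SL = ⌊$168,148/4⌋ = $42,037 → take DB $46,662. Book value $139,986.

$46,662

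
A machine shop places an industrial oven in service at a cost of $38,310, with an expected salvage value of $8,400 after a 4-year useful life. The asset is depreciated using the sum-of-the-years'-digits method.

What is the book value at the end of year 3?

$11,391

Depreciable base = $38,310 − $8,400 = $29,910.
Sum of the years' digits = 4+3+2+1 = 10.
Year 1: $29,910 × 4/10 = $11,964. Book value $26,346.
Year 2: $29,910 × 3/10 = $8,973. Book value $17,373.
Year 3: $29,910 × 2/10 = $5,982. Book value $11,391.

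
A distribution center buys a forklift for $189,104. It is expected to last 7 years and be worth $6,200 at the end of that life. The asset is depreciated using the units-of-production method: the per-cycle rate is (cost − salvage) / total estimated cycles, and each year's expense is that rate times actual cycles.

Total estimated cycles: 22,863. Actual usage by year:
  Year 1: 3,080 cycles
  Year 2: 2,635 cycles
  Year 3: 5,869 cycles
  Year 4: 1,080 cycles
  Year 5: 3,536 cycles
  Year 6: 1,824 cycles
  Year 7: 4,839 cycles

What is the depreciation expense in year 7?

Depreciable base = $189,104 − $6,200 = $182,904.
Rate = $182,904 / 22,863 cycles = $8 per cycle.
Year 1: 3,080 × $8 = $24,640. Book value $164,464.
Year 2: 2,635 × $8 = $21,080. Book value $143,384.
Year 3: 5,869 × $8 = $46,952. Book value $96,432.
Year 4: 1,080 × $8 = $8,640. Book value $87,792.
Year 5: 3,536 × $8 = $28,288. Book value $59,504.
Year 6: 1,824 × $8 = $14,592. Book value $44,912.
Year 7: 4,839 × $8 = $38,712. Book value $6,200.

$38,712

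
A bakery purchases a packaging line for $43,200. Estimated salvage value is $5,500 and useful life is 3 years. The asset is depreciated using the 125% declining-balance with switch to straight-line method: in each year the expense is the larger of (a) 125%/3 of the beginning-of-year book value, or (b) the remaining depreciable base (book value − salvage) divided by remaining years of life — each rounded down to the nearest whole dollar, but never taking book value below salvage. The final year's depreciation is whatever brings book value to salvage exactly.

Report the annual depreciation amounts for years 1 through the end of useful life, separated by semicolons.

Depreciable base = $43,200 − $5,500 = $37,700.
Year 1: DB = ⌊$43,200 × 125%/3⌋ = $18,000; SL = ⌊$37,700/3⌋ = $12,566 → take DB $18,000. Book value $25,200.
Year 2: DB = ⌊$25,200 × 125%/3⌋ = $10,500; SL = ⌊$19,700/2⌋ = $9,850 → take DB $10,500. Book value $14,700.
Year 3 (final): $14,700 − $5,500 = $9,200. Book value $5,500.

$18,000; $10,500; $9,200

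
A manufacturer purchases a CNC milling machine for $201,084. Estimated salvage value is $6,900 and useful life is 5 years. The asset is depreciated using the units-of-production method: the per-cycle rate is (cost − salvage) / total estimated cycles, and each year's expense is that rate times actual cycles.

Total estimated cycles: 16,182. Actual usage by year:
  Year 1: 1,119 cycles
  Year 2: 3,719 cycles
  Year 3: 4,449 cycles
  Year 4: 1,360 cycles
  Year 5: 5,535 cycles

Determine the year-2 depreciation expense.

$44,628

Depreciable base = $201,084 − $6,900 = $194,184.
Rate = $194,184 / 16,182 cycles = $12 per cycle.
Year 1: 1,119 × $12 = $13,428. Book value $187,656.
Year 2: 3,719 × $12 = $44,628. Book value $143,028.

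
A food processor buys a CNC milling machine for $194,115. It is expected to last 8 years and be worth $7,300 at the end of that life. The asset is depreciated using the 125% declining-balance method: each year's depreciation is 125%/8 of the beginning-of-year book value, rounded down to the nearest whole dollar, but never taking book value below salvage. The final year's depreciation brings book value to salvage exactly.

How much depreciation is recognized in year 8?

$51,798

Depreciable base = $194,115 − $7,300 = $186,815.
Year 1: ⌊$194,115 × 125%/8⌋ = $30,330. Book value $163,785.
Year 2: ⌊$163,785 × 125%/8⌋ = $25,591. Book value $138,194.
Year 3: ⌊$138,194 × 125%/8⌋ = $21,592. Book value $116,602.
Year 4: ⌊$116,602 × 125%/8⌋ = $18,219. Book value $98,383.
Year 5: ⌊$98,383 × 125%/8⌋ = $15,372. Book value $83,011.
Year 6: ⌊$83,011 × 125%/8⌋ = $12,970. Book value $70,041.
Year 7: ⌊$70,041 × 125%/8⌋ = $10,943. Book value $59,098.
Year 8 (final): $59,098 − $7,300 = $51,798. Book value $7,300.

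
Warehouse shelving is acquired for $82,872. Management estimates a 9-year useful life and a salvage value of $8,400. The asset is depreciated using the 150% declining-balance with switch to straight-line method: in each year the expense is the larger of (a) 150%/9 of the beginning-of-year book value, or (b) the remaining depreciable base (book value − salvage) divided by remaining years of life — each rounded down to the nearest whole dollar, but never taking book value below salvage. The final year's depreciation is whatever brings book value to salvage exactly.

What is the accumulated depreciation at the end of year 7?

Depreciable base = $82,872 − $8,400 = $74,472.
Year 1: DB = ⌊$82,872 × 150%/9⌋ = $13,812; SL = ⌊$74,472/9⌋ = $8,274 → take DB $13,812. Book value $69,060.
Year 2: DB = ⌊$69,060 × 150%/9⌋ = $11,510; SL = ⌊$60,660/8⌋ = $7,582 → take DB $11,510. Book value $57,550.
Year 3: DB = ⌊$57,550 × 150%/9⌋ = $9,591; SL = ⌊$49,150/7⌋ = $7,021 → take DB $9,591. Book value $47,959.
Year 4: DB = ⌊$47,959 × 150%/9⌋ = $7,993; SL = ⌊$39,559/6⌋ = $6,593 → take DB $7,993. Book value $39,966.
Year 5: DB = ⌊$39,966 × 150%/9⌋ = $6,661; SL = ⌊$31,566/5⌋ = $6,313 → take DB $6,661. Book value $33,305.
Year 6: DB = ⌊$33,305 × 150%/9⌋ = $5,550; SL = ⌊$24,905/4⌋ = $6,226 → take SL $6,226. Book value $27,079.
Year 7: DB = ⌊$27,079 × 150%/9⌋ = $4,513; SL = ⌊$18,679/3⌋ = $6,226 → take SL $6,226. Book value $20,853.
Accumulated through year 7 = $82,872 − $20,853 = $62,019.

$62,019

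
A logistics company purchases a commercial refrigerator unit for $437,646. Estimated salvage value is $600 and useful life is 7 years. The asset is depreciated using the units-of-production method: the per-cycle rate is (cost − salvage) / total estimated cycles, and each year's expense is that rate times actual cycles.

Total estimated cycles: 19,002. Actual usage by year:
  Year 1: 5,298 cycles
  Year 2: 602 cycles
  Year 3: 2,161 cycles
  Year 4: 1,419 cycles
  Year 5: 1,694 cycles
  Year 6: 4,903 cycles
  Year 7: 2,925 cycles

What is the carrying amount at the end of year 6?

$67,875

Depreciable base = $437,646 − $600 = $437,046.
Rate = $437,046 / 19,002 cycles = $23 per cycle.
Year 1: 5,298 × $23 = $121,854. Book value $315,792.
Year 2: 602 × $23 = $13,846. Book value $301,946.
Year 3: 2,161 × $23 = $49,703. Book value $252,243.
Year 4: 1,419 × $23 = $32,637. Book value $219,606.
Year 5: 1,694 × $23 = $38,962. Book value $180,644.
Year 6: 4,903 × $23 = $112,769. Book value $67,875.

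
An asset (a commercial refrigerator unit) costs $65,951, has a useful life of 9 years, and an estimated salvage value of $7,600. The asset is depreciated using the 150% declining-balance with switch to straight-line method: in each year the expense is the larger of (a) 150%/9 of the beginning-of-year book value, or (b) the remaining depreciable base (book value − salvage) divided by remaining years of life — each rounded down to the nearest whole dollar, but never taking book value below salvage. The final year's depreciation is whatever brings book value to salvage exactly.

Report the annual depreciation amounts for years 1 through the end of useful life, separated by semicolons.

Depreciable base = $65,951 − $7,600 = $58,351.
Year 1: DB = ⌊$65,951 × 150%/9⌋ = $10,991; SL = ⌊$58,351/9⌋ = $6,483 → take DB $10,991. Book value $54,960.
Year 2: DB = ⌊$54,960 × 150%/9⌋ = $9,160; SL = ⌊$47,360/8⌋ = $5,920 → take DB $9,160. Book value $45,800.
Year 3: DB = ⌊$45,800 × 150%/9⌋ = $7,633; SL = ⌊$38,200/7⌋ = $5,457 → take DB $7,633. Book value $38,167.
Year 4: DB = ⌊$38,167 × 150%/9⌋ = $6,361; SL = ⌊$30,567/6⌋ = $5,094 → take DB $6,361. Book value $31,806.
Year 5: DB = ⌊$31,806 × 150%/9⌋ = $5,301; SL = ⌊$24,206/5⌋ = $4,841 → take DB $5,301. Book value $26,505.
Year 6: DB = ⌊$26,505 × 150%/9⌋ = $4,417; SL = ⌊$18,905/4⌋ = $4,726 → take SL $4,726. Book value $21,779.
Year 7: DB = ⌊$21,779 × 150%/9⌋ = $3,629; SL = ⌊$14,179/3⌋ = $4,726 → take SL $4,726. Book value $17,053.
Year 8: DB = ⌊$17,053 × 150%/9⌋ = $2,842; SL = ⌊$9,453/2⌋ = $4,726 → take SL $4,726. Book value $12,327.
Year 9 (final): $12,327 − $7,600 = $4,727. Book value $7,600.

$10,991; $9,160; $7,633; $6,361; $5,301; $4,726; $4,726; $4,726; $4,727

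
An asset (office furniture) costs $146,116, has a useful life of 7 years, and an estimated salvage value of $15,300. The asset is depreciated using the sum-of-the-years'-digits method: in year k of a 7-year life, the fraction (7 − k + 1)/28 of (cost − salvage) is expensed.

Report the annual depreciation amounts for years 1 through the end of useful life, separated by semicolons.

Depreciable base = $146,116 − $15,300 = $130,816.
Sum of the years' digits = 7+6+5+4+3+2+1 = 28.
Year 1: $130,816 × 7/28 = $32,704. Book value $113,412.
Year 2: $130,816 × 6/28 = $28,032. Book value $85,380.
Year 3: $130,816 × 5/28 = $23,360. Book value $62,020.
Year 4: $130,816 × 4/28 = $18,688. Book value $43,332.
Year 5: $130,816 × 3/28 = $14,016. Book value $29,316.
Year 6: $130,816 × 2/28 = $9,344. Book value $19,972.
Year 7: $130,816 × 1/28 = $4,672. Book value $15,300.

$32,704; $28,032; $23,360; $18,688; $14,016; $9,344; $4,672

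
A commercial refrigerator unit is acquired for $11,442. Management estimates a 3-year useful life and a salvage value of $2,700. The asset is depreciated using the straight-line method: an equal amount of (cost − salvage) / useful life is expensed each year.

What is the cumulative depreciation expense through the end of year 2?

Depreciable base = $11,442 − $2,700 = $8,742.
Annual expense = $8,742 / 3 = $2,914.
End of year 1: book value $8,528.
End of year 2: book value $5,614.
Accumulated through year 2 = $11,442 − $5,614 = $5,828.

$5,828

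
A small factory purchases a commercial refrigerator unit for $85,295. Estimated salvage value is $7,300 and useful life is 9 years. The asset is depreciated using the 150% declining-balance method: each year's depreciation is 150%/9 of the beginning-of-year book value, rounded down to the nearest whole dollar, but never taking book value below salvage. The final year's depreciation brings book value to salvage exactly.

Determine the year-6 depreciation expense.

Depreciable base = $85,295 − $7,300 = $77,995.
Year 1: ⌊$85,295 × 150%/9⌋ = $14,215. Book value $71,080.
Year 2: ⌊$71,080 × 150%/9⌋ = $11,846. Book value $59,234.
Year 3: ⌊$59,234 × 150%/9⌋ = $9,872. Book value $49,362.
Year 4: ⌊$49,362 × 150%/9⌋ = $8,227. Book value $41,135.
Year 5: ⌊$41,135 × 150%/9⌋ = $6,855. Book value $34,280.
Year 6: ⌊$34,280 × 150%/9⌋ = $5,713. Book value $28,567.

$5,713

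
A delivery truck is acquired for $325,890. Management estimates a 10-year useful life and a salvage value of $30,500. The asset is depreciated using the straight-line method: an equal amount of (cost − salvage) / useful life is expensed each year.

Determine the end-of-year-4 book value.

$207,734

Depreciable base = $325,890 − $30,500 = $295,390.
Annual expense = $295,390 / 10 = $29,539.
End of year 1: book value $296,351.
End of year 2: book value $266,812.
End of year 3: book value $237,273.
End of year 4: book value $207,734.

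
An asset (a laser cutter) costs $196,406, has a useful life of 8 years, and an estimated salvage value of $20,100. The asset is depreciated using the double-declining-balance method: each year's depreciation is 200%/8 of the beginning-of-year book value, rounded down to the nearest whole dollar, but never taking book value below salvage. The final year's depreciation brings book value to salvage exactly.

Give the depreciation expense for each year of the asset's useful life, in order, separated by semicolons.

Depreciable base = $196,406 − $20,100 = $176,306.
Year 1: ⌊$196,406 × 200%/8⌋ = $49,101. Book value $147,305.
Year 2: ⌊$147,305 × 200%/8⌋ = $36,826. Book value $110,479.
Year 3: ⌊$110,479 × 200%/8⌋ = $27,619. Book value $82,860.
Year 4: ⌊$82,860 × 200%/8⌋ = $20,715. Book value $62,145.
Year 5: ⌊$62,145 × 200%/8⌋ = $15,536. Book value $46,609.
Year 6: ⌊$46,609 × 200%/8⌋ = $11,652. Book value $34,957.
Year 7: ⌊$34,957 × 200%/8⌋ = $8,739. Book value $26,218.
Year 8 (final): $26,218 − $20,100 = $6,118. Book value $20,100.

$49,101; $36,826; $27,619; $20,715; $15,536; $11,652; $8,739; $6,118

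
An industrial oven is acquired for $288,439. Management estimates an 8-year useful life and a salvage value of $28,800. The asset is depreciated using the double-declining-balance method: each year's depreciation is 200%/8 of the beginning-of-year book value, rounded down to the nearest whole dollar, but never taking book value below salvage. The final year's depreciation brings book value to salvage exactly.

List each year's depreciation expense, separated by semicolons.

$72,109; $54,082; $40,562; $30,421; $22,816; $17,112; $12,834; $9,703

Depreciable base = $288,439 − $28,800 = $259,639.
Year 1: ⌊$288,439 × 200%/8⌋ = $72,109. Book value $216,330.
Year 2: ⌊$216,330 × 200%/8⌋ = $54,082. Book value $162,248.
Year 3: ⌊$162,248 × 200%/8⌋ = $40,562. Book value $121,686.
Year 4: ⌊$121,686 × 200%/8⌋ = $30,421. Book value $91,265.
Year 5: ⌊$91,265 × 200%/8⌋ = $22,816. Book value $68,449.
Year 6: ⌊$68,449 × 200%/8⌋ = $17,112. Book value $51,337.
Year 7: ⌊$51,337 × 200%/8⌋ = $12,834. Book value $38,503.
Year 8 (final): $38,503 − $28,800 = $9,703. Book value $28,800.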